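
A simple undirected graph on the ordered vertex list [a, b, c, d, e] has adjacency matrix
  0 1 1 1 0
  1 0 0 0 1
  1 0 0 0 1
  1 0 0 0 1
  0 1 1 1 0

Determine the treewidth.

A width-2 tree decomposition is:
Bags: B1 = {a, c, e}  B2 = {a, b, e}  B3 = {a, d, e}
Tree: B1–B2, B2–B3
Each bag holds 3 vertices, so the decomposition has width 2, which upper-bounds the treewidth. Since c–a–b–e–c is a cycle in G, G is not acyclic. Forests are exactly the graphs of treewidth ≤ 1, so tw(G) ≥ 2. Combining the bounds, tw(G) = 2.

2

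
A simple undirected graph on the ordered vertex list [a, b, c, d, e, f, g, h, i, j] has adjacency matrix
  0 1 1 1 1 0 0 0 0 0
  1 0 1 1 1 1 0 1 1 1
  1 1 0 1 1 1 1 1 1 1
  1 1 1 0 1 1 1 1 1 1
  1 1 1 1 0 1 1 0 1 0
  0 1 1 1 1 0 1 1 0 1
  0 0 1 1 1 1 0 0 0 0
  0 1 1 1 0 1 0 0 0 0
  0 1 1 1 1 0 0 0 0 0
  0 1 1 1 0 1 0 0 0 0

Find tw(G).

4

A width-4 tree decomposition is:
Bags: B1 = {b, c, d, e, f}  B2 = {c, d, e, f, g}  B3 = {b, c, d, e, i}  B4 = {a, b, c, d, e}  B5 = {b, c, d, f, j}  B6 = {b, c, d, f, h}
Tree: B1–B2, B1–B3, B1–B4, B1–B5, B1–B6
The largest bag has 5 vertices, giving width 4; this decomposition certifies tw(G) ≤ 4. Conversely, {c, d, e, f, g} is a clique of size 5, and the vertices of any clique must share a bag in every tree decomposition; so some bag has ≥ 5 vertices and tw(G) ≥ 4. Therefore the treewidth is 4.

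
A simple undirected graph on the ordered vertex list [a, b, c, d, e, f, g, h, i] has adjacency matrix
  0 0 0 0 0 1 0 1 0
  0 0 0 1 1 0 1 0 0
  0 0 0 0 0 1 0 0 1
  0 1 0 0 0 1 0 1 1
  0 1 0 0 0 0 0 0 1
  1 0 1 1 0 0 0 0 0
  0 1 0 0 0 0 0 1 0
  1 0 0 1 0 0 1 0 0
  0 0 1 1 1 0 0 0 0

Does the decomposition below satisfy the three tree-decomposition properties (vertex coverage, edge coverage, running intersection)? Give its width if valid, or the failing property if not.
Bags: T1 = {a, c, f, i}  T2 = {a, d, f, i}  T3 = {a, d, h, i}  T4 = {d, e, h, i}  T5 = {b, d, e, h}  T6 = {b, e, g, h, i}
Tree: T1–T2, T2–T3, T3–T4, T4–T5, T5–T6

No — bags containing vertex i are not connected in the tree.

A tree decomposition must satisfy three properties: every vertex lies in some bag; for every edge, both endpoints lie together in some bag; and for every vertex, the bags containing it form a connected subtree. Here bags containing vertex i are not connected in the tree, so the decomposition is invalid.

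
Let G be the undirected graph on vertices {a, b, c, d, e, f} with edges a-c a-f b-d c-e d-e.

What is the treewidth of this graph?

A width-1 tree decomposition is:
Bags: B1 = {a, f}  B2 = {a, c}  B3 = {c, e}  B4 = {d, e}  B5 = {b, d}
Tree: B1–B2, B2–B3, B3–B4, B4–B5
Every bag has size at most 2, so the width is 2 − 1 = 1 and tw(G) ≤ 1. Any graph with an edge has treewidth ≥ 1, and G has the edge f–a. Combining the bounds, tw(G) = 1.

1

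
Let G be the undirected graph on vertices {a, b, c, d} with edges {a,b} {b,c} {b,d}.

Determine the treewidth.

A width-1 tree decomposition is:
Bags: B1 = {a, b}  B2 = {b, d}  B3 = {b, c}
Tree: B1–B2, B1–B3
Every bag has size at most 2, so the width is 2 − 1 = 1 and tw(G) ≤ 1. Any graph with an edge has treewidth ≥ 1, and G has the edge a–b. Therefore the treewidth is 1.

1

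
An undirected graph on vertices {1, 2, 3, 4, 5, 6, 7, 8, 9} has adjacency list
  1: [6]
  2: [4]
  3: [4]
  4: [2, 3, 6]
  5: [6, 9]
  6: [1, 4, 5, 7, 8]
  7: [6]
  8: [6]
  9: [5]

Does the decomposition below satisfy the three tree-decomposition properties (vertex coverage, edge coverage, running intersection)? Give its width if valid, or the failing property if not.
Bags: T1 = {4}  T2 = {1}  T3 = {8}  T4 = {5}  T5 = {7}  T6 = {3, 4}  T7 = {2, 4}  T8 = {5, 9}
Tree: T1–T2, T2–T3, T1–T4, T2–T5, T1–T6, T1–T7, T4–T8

No — vertex 6 appears in no bag.

A tree decomposition must satisfy three properties: every vertex lies in some bag; for every edge, both endpoints lie together in some bag; and for every vertex, the bags containing it form a connected subtree. Here vertex 6 appears in no bag, so the decomposition is invalid.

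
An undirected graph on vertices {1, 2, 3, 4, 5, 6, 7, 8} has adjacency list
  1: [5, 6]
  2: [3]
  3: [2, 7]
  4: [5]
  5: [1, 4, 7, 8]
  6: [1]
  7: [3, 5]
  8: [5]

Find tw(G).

1

A width-1 tree decomposition is:
Bags: B1 = {5, 7}  B2 = {4, 5}  B3 = {1, 5}  B4 = {3, 7}  B5 = {5, 8}  B6 = {2, 3}  B7 = {1, 6}
Tree: B1–B2, B1–B3, B1–B4, B2–B5, B4–B6, B3–B7
The largest bag has 2 vertices, giving width 1; this decomposition certifies tw(G) ≤ 1. Since G has at least one edge (e.g. 7–5), it is not an edgeless graph, so tw(G) ≥ 1. The upper and lower bounds meet at 1, so that is the treewidth.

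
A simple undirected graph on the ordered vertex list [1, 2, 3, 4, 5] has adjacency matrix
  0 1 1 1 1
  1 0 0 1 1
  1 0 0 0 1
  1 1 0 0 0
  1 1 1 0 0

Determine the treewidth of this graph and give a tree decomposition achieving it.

Treewidth 2.
One optimal decomposition is:
Bags: B1 = {1, 2, 4}  B2 = {1, 2, 5}  B3 = {1, 3, 5}
Tree: B1–B2, B2–B3

Each bag holds 3 vertices, so the decomposition has width 2, which upper-bounds the treewidth. On the other hand G contains the 3-clique {1, 2, 4}. A clique must lie in a single bag of any decomposition, so no decomposition can have width below 2. Combining the bounds, tw(G) = 2.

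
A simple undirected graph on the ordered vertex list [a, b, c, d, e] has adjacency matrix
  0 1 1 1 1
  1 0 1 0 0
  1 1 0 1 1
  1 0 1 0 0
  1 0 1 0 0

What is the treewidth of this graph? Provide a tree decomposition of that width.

Each bag holds 3 vertices, so the decomposition has width 2, which upper-bounds the treewidth. On the other hand G contains the 3-clique {a, c, d}. A clique must lie in a single bag of any decomposition, so no decomposition can have width below 2. Therefore the treewidth is 2.

Treewidth 2.
One such decomposition:
Bags: B1 = {a, c, e}  B2 = {a, b, c}  B3 = {a, c, d}
Tree: B1–B2, B2–B3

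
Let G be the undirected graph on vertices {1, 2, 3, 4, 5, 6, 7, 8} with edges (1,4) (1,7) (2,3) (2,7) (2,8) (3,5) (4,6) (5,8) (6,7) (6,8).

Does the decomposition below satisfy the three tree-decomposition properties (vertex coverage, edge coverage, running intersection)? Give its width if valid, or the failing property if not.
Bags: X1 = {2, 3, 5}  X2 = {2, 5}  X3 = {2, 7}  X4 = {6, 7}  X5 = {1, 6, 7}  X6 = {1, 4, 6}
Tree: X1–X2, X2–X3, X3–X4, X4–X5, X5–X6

No — vertex 8 appears in no bag.

A tree decomposition must satisfy three properties: every vertex lies in some bag; for every edge, both endpoints lie together in some bag; and for every vertex, the bags containing it form a connected subtree. Here vertex 8 appears in no bag, so the decomposition is invalid.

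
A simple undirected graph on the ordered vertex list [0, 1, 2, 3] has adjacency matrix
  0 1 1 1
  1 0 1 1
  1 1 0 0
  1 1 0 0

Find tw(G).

2

A width-2 tree decomposition is:
Bags: B1 = {0, 1, 3}  B2 = {0, 1, 2}
Tree: B1–B2
Each bag holds 3 vertices, so the decomposition has width 2, which upper-bounds the treewidth. Conversely, {0, 1, 2} is a clique of size 3, and the vertices of any clique must share a bag in every tree decomposition; so some bag has ≥ 3 vertices and tw(G) ≥ 2. Therefore the treewidth is 2.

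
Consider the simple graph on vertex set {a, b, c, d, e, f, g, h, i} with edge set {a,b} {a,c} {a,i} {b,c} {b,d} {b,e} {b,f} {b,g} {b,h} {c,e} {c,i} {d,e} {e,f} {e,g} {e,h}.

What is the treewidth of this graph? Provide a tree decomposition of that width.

Treewidth 2.
One such decomposition:
Bags: B1 = {b, e, f}  B2 = {b, d, e}  B3 = {b, c, e}  B4 = {b, e, h}  B5 = {b, e, g}  B6 = {a, b, c}  B7 = {a, c, i}
Tree: B1–B2, B1–B3, B3–B4, B1–B5, B3–B6, B6–B7

Every bag has size at most 3, so the width is 3 − 1 = 2 and tw(G) ≤ 2. For the lower bound, the 3 vertices {b, d, e} are pairwise adjacent, and any tree decomposition puts a clique entirely inside one bag — forcing width ≥ 2. The upper and lower bounds meet at 2, so that is the treewidth.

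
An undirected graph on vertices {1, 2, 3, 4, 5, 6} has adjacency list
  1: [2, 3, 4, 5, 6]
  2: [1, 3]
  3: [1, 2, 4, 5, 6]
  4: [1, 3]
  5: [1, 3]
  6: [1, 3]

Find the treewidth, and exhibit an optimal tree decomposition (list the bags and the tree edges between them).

Every bag has size at most 3, so the width is 3 − 1 = 2 and tw(G) ≤ 2. On the other hand G contains the 3-clique {1, 2, 3}. A clique must lie in a single bag of any decomposition, so no decomposition can have width below 2. Combining the bounds, tw(G) = 2.

Treewidth 2.
One such decomposition:
Bags: B1 = {1, 3, 5}  B2 = {1, 2, 3}  B3 = {1, 3, 6}  B4 = {1, 3, 4}
Tree: B1–B2, B1–B3, B3–B4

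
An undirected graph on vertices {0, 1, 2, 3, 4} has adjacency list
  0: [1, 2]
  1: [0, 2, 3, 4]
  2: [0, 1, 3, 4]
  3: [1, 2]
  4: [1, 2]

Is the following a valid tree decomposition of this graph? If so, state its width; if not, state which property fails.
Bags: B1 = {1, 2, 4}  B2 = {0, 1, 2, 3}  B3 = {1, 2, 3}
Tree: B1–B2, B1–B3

No — bags containing vertex 3 are not connected in the tree.

A tree decomposition must satisfy three properties: every vertex lies in some bag; for every edge, both endpoints lie together in some bag; and for every vertex, the bags containing it form a connected subtree. Here bags containing vertex 3 are not connected in the tree, so the decomposition is invalid.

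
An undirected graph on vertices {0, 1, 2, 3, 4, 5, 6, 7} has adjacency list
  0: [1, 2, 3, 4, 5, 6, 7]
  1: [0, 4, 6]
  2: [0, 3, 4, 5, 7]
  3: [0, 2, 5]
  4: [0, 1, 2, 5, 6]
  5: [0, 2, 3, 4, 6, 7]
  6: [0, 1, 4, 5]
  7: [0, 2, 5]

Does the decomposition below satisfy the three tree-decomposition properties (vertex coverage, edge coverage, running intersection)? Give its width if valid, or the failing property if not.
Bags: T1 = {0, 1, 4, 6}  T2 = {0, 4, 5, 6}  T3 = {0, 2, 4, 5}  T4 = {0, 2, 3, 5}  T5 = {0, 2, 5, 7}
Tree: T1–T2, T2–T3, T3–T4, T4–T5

Yes; width 3.

Vertex coverage: the bags together contain {0, 1, 2, 3, 4, 5, 6, 7}, the full vertex set. Edge coverage: each edge of G has both endpoints in at least one bag. Running intersection: for every vertex, the bags containing it form a connected subtree. All three properties hold, so this is a valid tree decomposition of width max|bag| − 1 = 3, and hence tw(G) ≤ 3.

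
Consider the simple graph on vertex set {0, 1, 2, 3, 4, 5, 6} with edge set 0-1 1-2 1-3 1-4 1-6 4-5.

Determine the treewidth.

1

A width-1 tree decomposition is:
Bags: B1 = {1, 3}  B2 = {1, 4}  B3 = {0, 1}  B4 = {1, 2}  B5 = {4, 5}  B6 = {1, 6}
Tree: B1–B2, B2–B3, B1–B4, B2–B5, B3–B6
The largest bag has 2 vertices, giving width 1; this decomposition certifies tw(G) ≤ 1. G has an edge, so its treewidth is at least 1. Hence tw(G) = 1 exactly.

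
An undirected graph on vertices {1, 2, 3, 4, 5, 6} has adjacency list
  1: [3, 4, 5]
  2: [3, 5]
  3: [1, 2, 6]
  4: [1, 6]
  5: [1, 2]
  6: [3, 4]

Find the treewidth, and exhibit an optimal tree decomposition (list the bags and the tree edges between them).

Treewidth 2.
Bags: B1 = {1, 2, 5}  B2 = {1, 2, 3}  B3 = {1, 3, 4}  B4 = {3, 4, 6}
Tree: B1–B2, B2–B3, B3–B4

Each bag holds 3 vertices, so the decomposition has width 2, which upper-bounds the treewidth. The edges 5–2–3–1–5 form a cycle, so G is not a tree and its treewidth is at least 2. Combining the bounds, tw(G) = 2.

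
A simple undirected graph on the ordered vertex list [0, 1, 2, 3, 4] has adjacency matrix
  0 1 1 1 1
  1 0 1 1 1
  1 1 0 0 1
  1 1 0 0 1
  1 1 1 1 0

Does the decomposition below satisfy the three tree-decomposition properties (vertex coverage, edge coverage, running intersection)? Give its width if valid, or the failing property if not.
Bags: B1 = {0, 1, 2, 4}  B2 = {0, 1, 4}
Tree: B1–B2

A tree decomposition must satisfy three properties: every vertex lies in some bag; for every edge, both endpoints lie together in some bag; and for every vertex, the bags containing it form a connected subtree. Here vertex 3 appears in no bag, so the decomposition is invalid.

No — vertex 3 appears in no bag.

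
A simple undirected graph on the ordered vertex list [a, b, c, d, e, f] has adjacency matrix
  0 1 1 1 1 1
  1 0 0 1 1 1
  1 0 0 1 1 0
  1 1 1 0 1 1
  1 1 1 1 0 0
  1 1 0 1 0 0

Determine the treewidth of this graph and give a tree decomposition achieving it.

Every bag has size at most 4, so the width is 4 − 1 = 3 and tw(G) ≤ 3. Conversely, {a, c, d, e} is a clique of size 4, and the vertices of any clique must share a bag in every tree decomposition; so some bag has ≥ 4 vertices and tw(G) ≥ 3. Therefore the treewidth is 3.

Treewidth 3.
One such decomposition:
Bags: B1 = {a, b, d, e}  B2 = {a, c, d, e}  B3 = {a, b, d, f}
Tree: B1–B2, B1–B3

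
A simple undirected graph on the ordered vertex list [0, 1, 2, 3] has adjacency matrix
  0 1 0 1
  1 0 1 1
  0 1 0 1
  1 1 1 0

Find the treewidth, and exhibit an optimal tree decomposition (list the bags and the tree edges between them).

The largest bag has 3 vertices, giving width 2; this decomposition certifies tw(G) ≤ 2. Conversely, {0, 1, 3} is a clique of size 3, and the vertices of any clique must share a bag in every tree decomposition; so some bag has ≥ 3 vertices and tw(G) ≥ 2. Combining the bounds, tw(G) = 2.

Treewidth 2.
One optimal decomposition is:
Bags: B1 = {1, 2, 3}  B2 = {0, 1, 3}
Tree: B1–B2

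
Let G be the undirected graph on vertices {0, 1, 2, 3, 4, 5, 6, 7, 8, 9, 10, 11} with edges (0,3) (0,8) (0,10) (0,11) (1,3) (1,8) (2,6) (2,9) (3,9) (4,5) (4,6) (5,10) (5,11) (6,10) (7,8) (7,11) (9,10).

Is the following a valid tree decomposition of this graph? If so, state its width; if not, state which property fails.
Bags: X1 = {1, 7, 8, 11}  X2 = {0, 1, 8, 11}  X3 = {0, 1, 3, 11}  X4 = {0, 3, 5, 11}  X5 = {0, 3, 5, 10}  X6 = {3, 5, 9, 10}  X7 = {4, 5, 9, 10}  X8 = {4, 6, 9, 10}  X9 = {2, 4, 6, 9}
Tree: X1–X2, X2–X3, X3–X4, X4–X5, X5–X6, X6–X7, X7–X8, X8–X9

Yes; width 3.

Every vertex of G appears in some bag (union = {0, 1, 2, 3, 4, 5, 6, 7, 8, 9, 10, 11}); every edge is covered by a bag; and for each vertex v the set of bags containing v is connected in the bag tree. The decomposition is therefore valid. The largest bag has 4 vertices, so the width is 3.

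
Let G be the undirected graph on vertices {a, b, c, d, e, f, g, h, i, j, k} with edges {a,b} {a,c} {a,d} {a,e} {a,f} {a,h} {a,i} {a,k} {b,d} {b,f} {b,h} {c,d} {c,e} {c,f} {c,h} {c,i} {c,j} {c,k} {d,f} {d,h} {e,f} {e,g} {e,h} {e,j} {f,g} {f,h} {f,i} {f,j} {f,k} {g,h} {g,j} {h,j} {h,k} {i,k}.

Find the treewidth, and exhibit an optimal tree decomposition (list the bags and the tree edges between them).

Treewidth 4.
Bags: B1 = {a, c, e, f, h}  B2 = {c, e, f, h, j}  B3 = {a, c, d, f, h}  B4 = {a, c, f, h, k}  B5 = {a, b, d, f, h}  B6 = {e, f, g, h, j}  B7 = {a, c, f, i, k}
Tree: B1–B2, B1–B3, B1–B4, B3–B5, B2–B6, B4–B7

Every bag has size at most 5, so the width is 5 − 1 = 4 and tw(G) ≤ 4. Conversely, {e, f, g, h, j} is a clique of size 5, and the vertices of any clique must share a bag in every tree decomposition; so some bag has ≥ 5 vertices and tw(G) ≥ 4. Combining the bounds, tw(G) = 4.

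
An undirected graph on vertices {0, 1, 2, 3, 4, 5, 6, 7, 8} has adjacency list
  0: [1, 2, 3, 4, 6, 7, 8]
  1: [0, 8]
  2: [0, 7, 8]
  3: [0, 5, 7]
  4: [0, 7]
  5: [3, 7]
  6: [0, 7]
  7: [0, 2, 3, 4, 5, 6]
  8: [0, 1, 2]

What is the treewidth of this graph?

A width-2 tree decomposition is:
Bags: B1 = {0, 3, 7}  B2 = {0, 2, 7}  B3 = {0, 6, 7}  B4 = {0, 2, 8}  B5 = {0, 1, 8}  B6 = {3, 5, 7}  B7 = {0, 4, 7}
Tree: B1–B2, B2–B3, B2–B4, B4–B5, B1–B6, B2–B7
Each bag holds 3 vertices, so the decomposition has width 2, which upper-bounds the treewidth. For the lower bound, the 3 vertices {0, 1, 8} are pairwise adjacent, and any tree decomposition puts a clique entirely inside one bag — forcing width ≥ 2. Therefore the treewidth is 2.

2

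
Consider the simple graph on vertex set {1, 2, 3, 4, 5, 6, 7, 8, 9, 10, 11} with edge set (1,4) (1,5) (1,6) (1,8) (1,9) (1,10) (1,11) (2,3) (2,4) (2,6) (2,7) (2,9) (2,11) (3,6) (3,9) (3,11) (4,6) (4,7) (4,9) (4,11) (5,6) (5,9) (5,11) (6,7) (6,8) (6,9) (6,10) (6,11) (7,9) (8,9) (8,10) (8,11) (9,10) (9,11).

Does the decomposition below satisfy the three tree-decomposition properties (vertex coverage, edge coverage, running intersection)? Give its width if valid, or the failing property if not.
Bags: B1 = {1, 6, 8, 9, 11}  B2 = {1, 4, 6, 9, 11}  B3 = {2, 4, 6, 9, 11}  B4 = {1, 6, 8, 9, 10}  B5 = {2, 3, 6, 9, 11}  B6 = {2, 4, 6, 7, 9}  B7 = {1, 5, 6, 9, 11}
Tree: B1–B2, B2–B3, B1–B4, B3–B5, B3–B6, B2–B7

Checking the three conditions: (i) the bags cover all of {1, 2, 3, 4, 5, 6, 7, 8, 9, 10, 11}; (ii) for each edge, some bag contains both endpoints; (iii) the bags containing any fixed vertex form a subtree. All hold, so the decomposition is valid with width 5 − 1 = 4.

Yes; width 4.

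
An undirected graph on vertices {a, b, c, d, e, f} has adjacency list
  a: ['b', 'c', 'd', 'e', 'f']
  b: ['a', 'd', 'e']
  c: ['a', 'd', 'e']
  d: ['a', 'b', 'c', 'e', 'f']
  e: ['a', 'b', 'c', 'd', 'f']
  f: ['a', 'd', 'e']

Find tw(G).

A width-3 tree decomposition is:
Bags: B1 = {a, b, d, e}  B2 = {a, c, d, e}  B3 = {a, d, e, f}
Tree: B1–B2, B1–B3
Every bag has size at most 4, so the width is 4 − 1 = 3 and tw(G) ≤ 3. On the other hand G contains the 4-clique {a, c, d, e}. A clique must lie in a single bag of any decomposition, so no decomposition can have width below 3. The upper and lower bounds meet at 3, so that is the treewidth.

3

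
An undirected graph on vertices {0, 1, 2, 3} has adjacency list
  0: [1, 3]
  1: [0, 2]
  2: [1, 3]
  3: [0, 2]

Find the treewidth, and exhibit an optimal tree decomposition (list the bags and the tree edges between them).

Every bag has size at most 3, so the width is 3 − 1 = 2 and tw(G) ≤ 2. For the lower bound, G contains the cycle 3–2–1–0–3, so G is not a forest; only forests have treewidth ≤ 1, hence tw(G) ≥ 2. Hence tw(G) = 2 exactly.

Treewidth 2.
One optimal decomposition is:
Bags: B1 = {1, 2, 3}  B2 = {0, 1, 3}
Tree: B1–B2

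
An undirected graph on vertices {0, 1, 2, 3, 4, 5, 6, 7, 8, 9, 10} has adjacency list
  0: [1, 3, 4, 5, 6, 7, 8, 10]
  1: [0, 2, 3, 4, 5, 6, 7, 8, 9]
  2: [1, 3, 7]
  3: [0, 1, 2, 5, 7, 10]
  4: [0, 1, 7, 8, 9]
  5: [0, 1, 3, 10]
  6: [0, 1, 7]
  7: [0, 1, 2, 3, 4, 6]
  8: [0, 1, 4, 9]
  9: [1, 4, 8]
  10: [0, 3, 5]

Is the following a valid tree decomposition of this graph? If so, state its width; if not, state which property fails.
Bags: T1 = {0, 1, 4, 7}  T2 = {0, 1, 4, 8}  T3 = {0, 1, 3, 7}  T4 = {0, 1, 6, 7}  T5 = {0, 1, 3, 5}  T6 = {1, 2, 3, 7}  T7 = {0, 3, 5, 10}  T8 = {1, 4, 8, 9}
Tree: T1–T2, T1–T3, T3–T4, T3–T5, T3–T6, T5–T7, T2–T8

Checking the three conditions: (i) the bags cover all of {0, 1, 2, 3, 4, 5, 6, 7, 8, 9, 10}; (ii) for each edge, some bag contains both endpoints; (iii) the bags containing any fixed vertex form a subtree. All hold, so the decomposition is valid with width 4 − 1 = 3.

Yes; width 3.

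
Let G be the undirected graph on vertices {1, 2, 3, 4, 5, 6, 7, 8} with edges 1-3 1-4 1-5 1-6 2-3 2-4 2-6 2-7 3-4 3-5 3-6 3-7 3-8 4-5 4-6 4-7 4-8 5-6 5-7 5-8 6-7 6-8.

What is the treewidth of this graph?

A width-4 tree decomposition is:
Bags: B1 = {3, 4, 5, 6, 7}  B2 = {2, 3, 4, 6, 7}  B3 = {3, 4, 5, 6, 8}  B4 = {1, 3, 4, 5, 6}
Tree: B1–B2, B1–B3, B1–B4
Every bag has size at most 5, so the width is 5 − 1 = 4 and tw(G) ≤ 4. Conversely, {2, 3, 4, 6, 7} is a clique of size 5, and the vertices of any clique must share a bag in every tree decomposition; so some bag has ≥ 5 vertices and tw(G) ≥ 4. The upper and lower bounds meet at 4, so that is the treewidth.

4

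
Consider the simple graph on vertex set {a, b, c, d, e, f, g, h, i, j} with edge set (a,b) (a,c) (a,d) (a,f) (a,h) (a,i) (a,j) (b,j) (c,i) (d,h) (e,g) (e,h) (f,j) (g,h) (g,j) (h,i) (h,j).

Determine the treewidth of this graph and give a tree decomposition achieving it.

Treewidth 2.
One such decomposition:
Bags: B1 = {e, g, h}  B2 = {g, h, j}  B3 = {a, h, j}  B4 = {a, h, i}  B5 = {a, d, h}  B6 = {a, f, j}  B7 = {a, c, i}  B8 = {a, b, j}
Tree: B1–B2, B2–B3, B3–B4, B3–B5, B3–B6, B4–B7, B6–B8

Every bag has size at most 3, so the width is 3 − 1 = 2 and tw(G) ≤ 2. On the other hand G contains the 3-clique {g, h, j}. A clique must lie in a single bag of any decomposition, so no decomposition can have width below 2. The upper and lower bounds meet at 2, so that is the treewidth.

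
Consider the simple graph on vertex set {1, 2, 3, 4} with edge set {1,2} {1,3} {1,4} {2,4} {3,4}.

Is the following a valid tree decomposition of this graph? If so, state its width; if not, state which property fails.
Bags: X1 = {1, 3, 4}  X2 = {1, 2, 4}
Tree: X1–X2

Yes; width 2.

Every vertex of G appears in some bag (union = {1, 2, 3, 4}); every edge is covered by a bag; and for each vertex v the set of bags containing v is connected in the bag tree. The decomposition is therefore valid. The largest bag has 3 vertices, so the width is 2.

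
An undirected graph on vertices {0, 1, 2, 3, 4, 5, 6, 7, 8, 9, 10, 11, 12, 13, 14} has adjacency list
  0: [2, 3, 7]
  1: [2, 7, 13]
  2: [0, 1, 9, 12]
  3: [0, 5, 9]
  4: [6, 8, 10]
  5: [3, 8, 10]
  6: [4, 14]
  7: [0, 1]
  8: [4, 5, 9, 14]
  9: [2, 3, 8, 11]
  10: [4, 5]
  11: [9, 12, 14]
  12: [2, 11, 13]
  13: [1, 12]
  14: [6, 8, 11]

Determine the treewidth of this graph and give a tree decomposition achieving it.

The largest bag has 4 vertices, giving width 3; this decomposition certifies tw(G) ≤ 3. For the lower bound: the 4 vertex sets {1,7,13}, {12}, {2}, {0,3,9,11} are disjoint, each induces a connected subgraph, and every pair is joined by at least one edge of G. Contracting each set to a single vertex therefore yields K_{4} as a minor, and since treewidth is minor-monotone, tw(G) ≥ tw(K_{4}) = 3. Therefore the treewidth is 3.

Treewidth 3.
One such decomposition:
Bags: B1 = {1, 7, 12, 13}  B2 = {1, 2, 7, 12}  B3 = {0, 2, 7, 12}  B4 = {0, 2, 11, 12}  B5 = {0, 2, 9, 11}  B6 = {0, 3, 9, 11}  B7 = {3, 9, 11, 14}  B8 = {3, 8, 9, 14}  B9 = {3, 5, 8, 14}  B10 = {5, 6, 8, 14}  B11 = {4, 5, 6, 8}  B12 = {4, 5, 6, 10}
Tree: B1–B2, B2–B3, B3–B4, B4–B5, B5–B6, B6–B7, B7–B8, B8–B9, B9–B10, B10–B11, B11–B12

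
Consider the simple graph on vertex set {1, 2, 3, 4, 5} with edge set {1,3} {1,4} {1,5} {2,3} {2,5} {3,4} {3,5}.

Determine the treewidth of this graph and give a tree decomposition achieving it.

Treewidth 2.
Bags: B1 = {1, 3, 5}  B2 = {2, 3, 5}  B3 = {1, 3, 4}
Tree: B1–B2, B1–B3

The largest bag has 3 vertices, giving width 2; this decomposition certifies tw(G) ≤ 2. On the other hand G contains the 3-clique {1, 3, 4}. A clique must lie in a single bag of any decomposition, so no decomposition can have width below 2. Hence tw(G) = 2 exactly.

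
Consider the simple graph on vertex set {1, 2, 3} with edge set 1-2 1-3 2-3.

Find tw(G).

2

A width-2 tree decomposition is:
Bags: B1 = {1, 2, 3}
Tree: (single bag)
With just one bag of size 3, the width is 3 − 1 = 2, so tw(G) ≤ 2. For the lower bound, the 3 vertices {1, 2, 3} are pairwise adjacent, and any tree decomposition puts a clique entirely inside one bag — forcing width ≥ 2. Hence tw(G) = 2 exactly.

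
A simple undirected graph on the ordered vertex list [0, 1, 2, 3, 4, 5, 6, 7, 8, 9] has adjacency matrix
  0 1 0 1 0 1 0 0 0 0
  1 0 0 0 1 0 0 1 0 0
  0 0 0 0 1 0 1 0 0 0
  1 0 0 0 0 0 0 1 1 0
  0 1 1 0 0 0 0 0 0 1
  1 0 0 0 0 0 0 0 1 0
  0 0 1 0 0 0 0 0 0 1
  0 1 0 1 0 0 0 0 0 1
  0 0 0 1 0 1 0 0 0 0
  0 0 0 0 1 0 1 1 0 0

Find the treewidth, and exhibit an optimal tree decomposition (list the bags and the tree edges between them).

Treewidth 2.
Bags: B1 = {3, 5, 8}  B2 = {0, 3, 5}  B3 = {0, 3, 7}  B4 = {0, 1, 7}  B5 = {1, 7, 9}  B6 = {1, 4, 9}  B7 = {4, 6, 9}  B8 = {2, 4, 6}
Tree: B1–B2, B2–B3, B3–B4, B4–B5, B5–B6, B6–B7, B7–B8

Every bag has size at most 3, so the width is 3 − 1 = 2 and tw(G) ≤ 2. The edges 8–5–0–3–8 form a cycle, so G is not a tree and its treewidth is at least 2. Hence tw(G) = 2 exactly.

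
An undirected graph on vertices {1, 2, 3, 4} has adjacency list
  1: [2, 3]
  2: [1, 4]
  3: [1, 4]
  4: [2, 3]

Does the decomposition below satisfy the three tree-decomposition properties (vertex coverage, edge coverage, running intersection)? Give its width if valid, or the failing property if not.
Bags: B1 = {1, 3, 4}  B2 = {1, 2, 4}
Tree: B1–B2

Vertex coverage: the bags together contain {1, 2, 3, 4}, the full vertex set. Edge coverage: each edge of G has both endpoints in at least one bag. Running intersection: for every vertex, the bags containing it form a connected subtree. All three properties hold, so this is a valid tree decomposition of width max|bag| − 1 = 2, and hence tw(G) ≤ 2.

Yes; width 2.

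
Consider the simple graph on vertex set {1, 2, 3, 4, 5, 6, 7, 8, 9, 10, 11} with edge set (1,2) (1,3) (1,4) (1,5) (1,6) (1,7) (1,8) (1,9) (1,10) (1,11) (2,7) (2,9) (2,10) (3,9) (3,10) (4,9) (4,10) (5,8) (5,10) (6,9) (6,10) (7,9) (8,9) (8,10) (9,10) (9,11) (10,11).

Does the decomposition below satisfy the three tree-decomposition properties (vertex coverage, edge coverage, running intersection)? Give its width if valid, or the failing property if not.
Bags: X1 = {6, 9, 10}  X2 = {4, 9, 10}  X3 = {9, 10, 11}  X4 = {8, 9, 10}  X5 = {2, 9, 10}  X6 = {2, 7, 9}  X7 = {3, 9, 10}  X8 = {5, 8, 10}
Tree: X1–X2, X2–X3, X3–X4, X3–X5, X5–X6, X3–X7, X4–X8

A tree decomposition must satisfy three properties: every vertex lies in some bag; for every edge, both endpoints lie together in some bag; and for every vertex, the bags containing it form a connected subtree. Here vertex 1 appears in no bag, so the decomposition is invalid.

No — vertex 1 appears in no bag.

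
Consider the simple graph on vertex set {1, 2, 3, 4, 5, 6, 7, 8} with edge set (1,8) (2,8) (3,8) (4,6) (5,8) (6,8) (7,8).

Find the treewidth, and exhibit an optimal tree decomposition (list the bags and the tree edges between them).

The largest bag has 2 vertices, giving width 1; this decomposition certifies tw(G) ≤ 1. G has an edge, so its treewidth is at least 1. The upper and lower bounds meet at 1, so that is the treewidth.

Treewidth 1.
One such decomposition:
Bags: B1 = {5, 8}  B2 = {6, 8}  B3 = {1, 8}  B4 = {2, 8}  B5 = {3, 8}  B6 = {4, 6}  B7 = {7, 8}
Tree: B1–B2, B2–B3, B3–B4, B1–B5, B2–B6, B3–B7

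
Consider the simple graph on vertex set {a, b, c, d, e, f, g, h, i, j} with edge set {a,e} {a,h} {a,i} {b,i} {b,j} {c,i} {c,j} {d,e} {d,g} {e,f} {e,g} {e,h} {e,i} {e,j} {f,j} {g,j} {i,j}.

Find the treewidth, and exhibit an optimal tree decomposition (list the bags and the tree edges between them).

Every bag has size at most 3, so the width is 3 − 1 = 2 and tw(G) ≤ 2. Conversely, {d, e, g} is a clique of size 3, and the vertices of any clique must share a bag in every tree decomposition; so some bag has ≥ 3 vertices and tw(G) ≥ 2. Hence tw(G) = 2 exactly.

Treewidth 2.
One optimal decomposition is:
Bags: B1 = {e, i, j}  B2 = {e, f, j}  B3 = {e, g, j}  B4 = {c, i, j}  B5 = {a, e, i}  B6 = {b, i, j}  B7 = {d, e, g}  B8 = {a, e, h}
Tree: B1–B2, B2–B3, B1–B4, B1–B5, B1–B6, B3–B7, B5–B8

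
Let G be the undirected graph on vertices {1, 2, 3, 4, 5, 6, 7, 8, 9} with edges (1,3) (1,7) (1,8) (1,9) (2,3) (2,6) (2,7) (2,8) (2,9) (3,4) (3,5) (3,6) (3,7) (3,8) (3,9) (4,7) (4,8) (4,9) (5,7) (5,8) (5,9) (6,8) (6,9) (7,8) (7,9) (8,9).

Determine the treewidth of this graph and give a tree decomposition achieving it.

The largest bag has 5 vertices, giving width 4; this decomposition certifies tw(G) ≤ 4. For the lower bound, the 5 vertices {2, 3, 6, 8, 9} are pairwise adjacent, and any tree decomposition puts a clique entirely inside one bag — forcing width ≥ 4. Therefore the treewidth is 4.

Treewidth 4.
Bags: B1 = {1, 3, 7, 8, 9}  B2 = {3, 4, 7, 8, 9}  B3 = {2, 3, 7, 8, 9}  B4 = {3, 5, 7, 8, 9}  B5 = {2, 3, 6, 8, 9}
Tree: B1–B2, B1–B3, B1–B4, B3–B5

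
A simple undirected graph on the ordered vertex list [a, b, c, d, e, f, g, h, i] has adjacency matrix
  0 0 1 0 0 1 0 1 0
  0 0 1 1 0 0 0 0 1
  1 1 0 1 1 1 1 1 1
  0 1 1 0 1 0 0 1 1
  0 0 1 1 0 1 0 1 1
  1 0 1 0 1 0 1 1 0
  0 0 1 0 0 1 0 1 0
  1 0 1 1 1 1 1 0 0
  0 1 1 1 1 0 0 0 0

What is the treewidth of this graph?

3

A width-3 tree decomposition is:
Bags: B1 = {c, d, e, h}  B2 = {c, e, f, h}  B3 = {c, f, g, h}  B4 = {c, d, e, i}  B5 = {a, c, f, h}  B6 = {b, c, d, i}
Tree: B1–B2, B2–B3, B1–B4, B2–B5, B4–B6
The largest bag has 4 vertices, giving width 3; this decomposition certifies tw(G) ≤ 3. On the other hand G contains the 4-clique {c, d, e, h}. A clique must lie in a single bag of any decomposition, so no decomposition can have width below 3. Hence tw(G) = 3 exactly.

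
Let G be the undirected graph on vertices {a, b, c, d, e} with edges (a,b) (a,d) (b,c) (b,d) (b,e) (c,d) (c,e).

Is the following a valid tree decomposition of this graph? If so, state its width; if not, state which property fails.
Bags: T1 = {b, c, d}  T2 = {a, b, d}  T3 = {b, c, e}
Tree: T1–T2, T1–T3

Yes; width 2.

Checking the three conditions: (i) the bags cover all of {a, b, c, d, e}; (ii) for each edge, some bag contains both endpoints; (iii) the bags containing any fixed vertex form a subtree. All hold, so the decomposition is valid with width 3 − 1 = 2.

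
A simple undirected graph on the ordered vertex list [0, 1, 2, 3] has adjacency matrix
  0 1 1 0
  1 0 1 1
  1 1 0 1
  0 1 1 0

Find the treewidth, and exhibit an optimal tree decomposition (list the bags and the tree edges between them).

Treewidth 2.
One optimal decomposition is:
Bags: B1 = {1, 2, 3}  B2 = {0, 1, 2}
Tree: B1–B2

The largest bag has 3 vertices, giving width 2; this decomposition certifies tw(G) ≤ 2. For the lower bound, the 3 vertices {0, 1, 2} are pairwise adjacent, and any tree decomposition puts a clique entirely inside one bag — forcing width ≥ 2. Therefore the treewidth is 2.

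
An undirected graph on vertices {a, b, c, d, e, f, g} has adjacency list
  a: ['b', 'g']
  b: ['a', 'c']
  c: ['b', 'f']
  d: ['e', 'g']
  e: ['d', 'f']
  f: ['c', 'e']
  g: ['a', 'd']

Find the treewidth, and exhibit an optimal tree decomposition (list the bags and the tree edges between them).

Treewidth 2.
One such decomposition:
Bags: B1 = {c, e, f}  B2 = {c, d, e}  B3 = {c, d, g}  B4 = {a, c, g}  B5 = {a, b, c}
Tree: B1–B2, B2–B3, B3–B4, B4–B5

Every bag has size at most 3, so the width is 3 − 1 = 2 and tw(G) ≤ 2. The edges c–f–e–d–g–a–b–c form a cycle, so G is not a tree and its treewidth is at least 2. Combining the bounds, tw(G) = 2.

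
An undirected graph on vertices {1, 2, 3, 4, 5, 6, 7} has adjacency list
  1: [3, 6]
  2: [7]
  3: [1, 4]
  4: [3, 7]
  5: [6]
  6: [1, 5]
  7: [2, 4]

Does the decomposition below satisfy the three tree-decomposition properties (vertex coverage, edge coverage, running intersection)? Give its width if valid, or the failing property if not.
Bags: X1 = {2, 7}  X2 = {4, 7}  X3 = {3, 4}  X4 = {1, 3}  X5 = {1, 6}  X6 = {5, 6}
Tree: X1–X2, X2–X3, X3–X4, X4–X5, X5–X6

Yes; width 1.

Vertex coverage: the bags together contain {1, 2, 3, 4, 5, 6, 7}, the full vertex set. Edge coverage: each edge of G has both endpoints in at least one bag. Running intersection: for every vertex, the bags containing it form a connected subtree. All three properties hold, so this is a valid tree decomposition of width max|bag| − 1 = 1, and hence tw(G) ≤ 1.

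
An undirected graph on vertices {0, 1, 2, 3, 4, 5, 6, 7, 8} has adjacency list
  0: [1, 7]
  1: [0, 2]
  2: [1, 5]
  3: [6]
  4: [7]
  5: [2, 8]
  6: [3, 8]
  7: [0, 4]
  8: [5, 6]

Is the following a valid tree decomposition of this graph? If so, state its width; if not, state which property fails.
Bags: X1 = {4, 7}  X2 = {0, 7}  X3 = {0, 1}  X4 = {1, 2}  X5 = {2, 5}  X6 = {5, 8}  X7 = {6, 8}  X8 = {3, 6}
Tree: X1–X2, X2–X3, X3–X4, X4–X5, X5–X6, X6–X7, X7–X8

Vertex coverage: the bags together contain {0, 1, 2, 3, 4, 5, 6, 7, 8}, the full vertex set. Edge coverage: each edge of G has both endpoints in at least one bag. Running intersection: for every vertex, the bags containing it form a connected subtree. All three properties hold, so this is a valid tree decomposition of width max|bag| − 1 = 1, and hence tw(G) ≤ 1.

Yes; width 1.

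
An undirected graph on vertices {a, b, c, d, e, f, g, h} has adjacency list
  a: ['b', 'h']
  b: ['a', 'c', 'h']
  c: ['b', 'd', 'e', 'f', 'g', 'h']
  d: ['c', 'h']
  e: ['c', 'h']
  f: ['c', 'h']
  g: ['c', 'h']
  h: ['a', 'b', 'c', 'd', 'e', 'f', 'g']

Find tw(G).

2

A width-2 tree decomposition is:
Bags: B1 = {c, g, h}  B2 = {c, d, h}  B3 = {c, f, h}  B4 = {c, e, h}  B5 = {b, c, h}  B6 = {a, b, h}
Tree: B1–B2, B1–B3, B1–B4, B1–B5, B5–B6
The largest bag has 3 vertices, giving width 2; this decomposition certifies tw(G) ≤ 2. On the other hand G contains the 3-clique {c, d, h}. A clique must lie in a single bag of any decomposition, so no decomposition can have width below 2. Therefore the treewidth is 2.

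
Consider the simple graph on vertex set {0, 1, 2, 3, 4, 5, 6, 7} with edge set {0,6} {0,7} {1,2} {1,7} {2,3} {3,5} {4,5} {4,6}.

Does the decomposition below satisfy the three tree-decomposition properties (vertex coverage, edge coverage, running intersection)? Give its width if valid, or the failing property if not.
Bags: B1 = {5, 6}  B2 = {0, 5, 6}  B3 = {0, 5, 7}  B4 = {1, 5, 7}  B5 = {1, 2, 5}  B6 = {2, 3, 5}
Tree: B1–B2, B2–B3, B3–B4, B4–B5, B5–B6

A tree decomposition must satisfy three properties: every vertex lies in some bag; for every edge, both endpoints lie together in some bag; and for every vertex, the bags containing it form a connected subtree. Here vertex 4 appears in no bag, so the decomposition is invalid.

No — vertex 4 appears in no bag.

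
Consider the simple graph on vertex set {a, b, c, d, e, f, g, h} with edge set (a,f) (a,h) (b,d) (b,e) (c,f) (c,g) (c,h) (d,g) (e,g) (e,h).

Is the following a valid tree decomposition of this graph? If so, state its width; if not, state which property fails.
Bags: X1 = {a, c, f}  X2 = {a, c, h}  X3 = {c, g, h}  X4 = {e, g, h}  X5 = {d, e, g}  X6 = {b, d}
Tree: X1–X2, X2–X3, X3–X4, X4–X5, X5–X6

No — edge (e,b) lies in no bag.

A tree decomposition must satisfy three properties: every vertex lies in some bag; for every edge, both endpoints lie together in some bag; and for every vertex, the bags containing it form a connected subtree. Here edge (e,b) lies in no bag, so the decomposition is invalid.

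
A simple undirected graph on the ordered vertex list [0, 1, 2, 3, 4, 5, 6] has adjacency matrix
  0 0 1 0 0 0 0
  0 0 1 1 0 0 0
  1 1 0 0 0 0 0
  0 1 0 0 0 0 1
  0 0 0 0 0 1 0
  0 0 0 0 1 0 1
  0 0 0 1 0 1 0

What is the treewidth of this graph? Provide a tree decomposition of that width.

Treewidth 1.
One such decomposition:
Bags: B1 = {0, 2}  B2 = {1, 2}  B3 = {1, 3}  B4 = {3, 6}  B5 = {5, 6}  B6 = {4, 5}
Tree: B1–B2, B2–B3, B3–B4, B4–B5, B5–B6

Each bag holds 2 vertices, so the decomposition has width 1, which upper-bounds the treewidth. G has an edge, so its treewidth is at least 1. Combining the bounds, tw(G) = 1.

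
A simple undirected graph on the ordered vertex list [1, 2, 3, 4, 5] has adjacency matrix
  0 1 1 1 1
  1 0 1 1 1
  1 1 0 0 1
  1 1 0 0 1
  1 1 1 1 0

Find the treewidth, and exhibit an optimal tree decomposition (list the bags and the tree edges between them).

Treewidth 3.
One such decomposition:
Bags: B1 = {1, 2, 3, 5}  B2 = {1, 2, 4, 5}
Tree: B1–B2

The largest bag has 4 vertices, giving width 3; this decomposition certifies tw(G) ≤ 3. Conversely, {1, 2, 3, 5} is a clique of size 4, and the vertices of any clique must share a bag in every tree decomposition; so some bag has ≥ 4 vertices and tw(G) ≥ 3. The upper and lower bounds meet at 3, so that is the treewidth.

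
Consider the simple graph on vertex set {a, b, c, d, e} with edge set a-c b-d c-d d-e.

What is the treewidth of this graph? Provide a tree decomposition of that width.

Each bag holds 2 vertices, so the decomposition has width 1, which upper-bounds the treewidth. Since G has at least one edge (e.g. b–d), it is not an edgeless graph, so tw(G) ≥ 1. The upper and lower bounds meet at 1, so that is the treewidth.

Treewidth 1.
One optimal decomposition is:
Bags: B1 = {b, d}  B2 = {c, d}  B3 = {d, e}  B4 = {a, c}
Tree: B1–B2, B2–B3, B2–B4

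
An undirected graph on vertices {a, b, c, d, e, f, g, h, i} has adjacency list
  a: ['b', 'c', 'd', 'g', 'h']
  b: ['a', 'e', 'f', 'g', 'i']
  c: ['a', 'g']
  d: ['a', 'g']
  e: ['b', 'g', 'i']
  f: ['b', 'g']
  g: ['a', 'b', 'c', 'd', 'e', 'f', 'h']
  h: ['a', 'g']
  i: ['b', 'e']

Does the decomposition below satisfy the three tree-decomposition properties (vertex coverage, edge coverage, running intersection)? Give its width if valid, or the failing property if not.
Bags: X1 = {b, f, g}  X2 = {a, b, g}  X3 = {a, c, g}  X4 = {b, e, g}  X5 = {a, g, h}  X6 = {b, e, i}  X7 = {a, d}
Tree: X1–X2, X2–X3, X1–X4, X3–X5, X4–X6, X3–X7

No — edge (g,d) lies in no bag.

A tree decomposition must satisfy three properties: every vertex lies in some bag; for every edge, both endpoints lie together in some bag; and for every vertex, the bags containing it form a connected subtree. Here edge (g,d) lies in no bag, so the decomposition is invalid.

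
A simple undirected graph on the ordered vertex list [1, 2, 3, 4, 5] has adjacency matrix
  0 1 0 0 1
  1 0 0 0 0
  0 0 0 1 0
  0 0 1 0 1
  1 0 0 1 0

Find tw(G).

1

A width-1 tree decomposition is:
Bags: B1 = {3, 4}  B2 = {4, 5}  B3 = {1, 5}  B4 = {1, 2}
Tree: B1–B2, B2–B3, B3–B4
The largest bag has 2 vertices, giving width 1; this decomposition certifies tw(G) ≤ 1. G has an edge, so its treewidth is at least 1. Combining the bounds, tw(G) = 1.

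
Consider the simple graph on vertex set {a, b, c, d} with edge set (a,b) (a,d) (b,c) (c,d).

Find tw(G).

2

A width-2 tree decomposition is:
Bags: B1 = {a, c, d}  B2 = {a, b, c}
Tree: B1–B2
Every bag has size at most 3, so the width is 3 − 1 = 2 and tw(G) ≤ 2. The edges c–d–a–b–c form a cycle, so G is not a tree and its treewidth is at least 2. Combining the bounds, tw(G) = 2.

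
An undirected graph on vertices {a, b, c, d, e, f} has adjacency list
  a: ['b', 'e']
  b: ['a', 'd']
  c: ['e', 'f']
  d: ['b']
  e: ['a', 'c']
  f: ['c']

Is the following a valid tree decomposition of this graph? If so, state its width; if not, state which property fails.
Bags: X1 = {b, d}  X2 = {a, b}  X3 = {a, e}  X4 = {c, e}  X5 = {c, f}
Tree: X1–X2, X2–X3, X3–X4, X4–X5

Vertex coverage: the bags together contain {a, b, c, d, e, f}, the full vertex set. Edge coverage: each edge of G has both endpoints in at least one bag. Running intersection: for every vertex, the bags containing it form a connected subtree. All three properties hold, so this is a valid tree decomposition of width max|bag| − 1 = 1, and hence tw(G) ≤ 1.

Yes; width 1.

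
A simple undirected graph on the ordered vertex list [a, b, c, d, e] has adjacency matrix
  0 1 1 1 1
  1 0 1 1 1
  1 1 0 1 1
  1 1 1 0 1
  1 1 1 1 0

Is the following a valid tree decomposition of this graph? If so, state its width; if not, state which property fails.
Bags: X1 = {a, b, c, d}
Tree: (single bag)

No — vertex e appears in no bag.

A tree decomposition must satisfy three properties: every vertex lies in some bag; for every edge, both endpoints lie together in some bag; and for every vertex, the bags containing it form a connected subtree. Here vertex e appears in no bag, so the decomposition is invalid.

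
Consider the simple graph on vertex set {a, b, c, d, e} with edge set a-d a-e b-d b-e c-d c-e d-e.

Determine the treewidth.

A width-2 tree decomposition is:
Bags: B1 = {c, d, e}  B2 = {b, d, e}  B3 = {a, d, e}
Tree: B1–B2, B1–B3
Each bag holds 3 vertices, so the decomposition has width 2, which upper-bounds the treewidth. For the lower bound, the 3 vertices {c, d, e} are pairwise adjacent, and any tree decomposition puts a clique entirely inside one bag — forcing width ≥ 2. Therefore the treewidth is 2.

2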